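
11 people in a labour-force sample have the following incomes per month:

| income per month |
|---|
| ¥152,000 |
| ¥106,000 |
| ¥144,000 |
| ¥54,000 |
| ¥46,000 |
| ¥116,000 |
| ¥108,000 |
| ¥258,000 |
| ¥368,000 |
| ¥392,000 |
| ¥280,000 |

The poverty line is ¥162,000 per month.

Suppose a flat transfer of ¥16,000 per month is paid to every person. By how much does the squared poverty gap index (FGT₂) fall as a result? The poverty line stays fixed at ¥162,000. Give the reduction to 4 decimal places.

Before: below the line — ¥46,000, ¥54,000, ¥106,000, ¥108,000, ¥116,000, ¥144,000, ¥152,000; squared poverty gap index (FGT₂) = 0.116778.
After the ¥16,000 transfer: below the line — ¥62,000, ¥70,000, ¥122,000, ¥124,000, ¥132,000, ¥160,000; squared poverty gap index (FGT₂) = 0.077635.
Reduction = 0.116778 − 0.077635 = 0.0391.

0.0391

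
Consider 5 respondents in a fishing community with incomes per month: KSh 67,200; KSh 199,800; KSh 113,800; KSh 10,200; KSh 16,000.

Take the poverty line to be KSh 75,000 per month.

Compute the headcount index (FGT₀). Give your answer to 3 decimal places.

3 of the 5 respondents have income below KSh 75,000.
H = 3/5 = 0.600.

0.600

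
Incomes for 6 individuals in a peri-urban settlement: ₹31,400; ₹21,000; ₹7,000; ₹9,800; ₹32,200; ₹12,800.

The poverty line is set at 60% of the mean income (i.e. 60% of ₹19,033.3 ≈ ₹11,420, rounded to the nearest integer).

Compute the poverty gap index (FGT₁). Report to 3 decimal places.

Poor units: ₹7,000, ₹9,800 (q = 2 of N = 6).
Normalized shortfalls: (11420−7000)/11420 = 0.3870; (11420−9800)/11420 = 0.1419.
Σ = 0.528897. Dividing by the full population N = 6 gives P₁ = 0.088.

0.088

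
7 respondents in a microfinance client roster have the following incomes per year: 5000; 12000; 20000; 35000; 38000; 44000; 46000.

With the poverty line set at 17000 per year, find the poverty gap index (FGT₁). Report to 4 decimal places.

Incomes under z: 5000, 12000 (q = 2 of N = 7).
Gap ratios (z−y)/z: (17000−5000)/17000 = 0.7059; (17000−12000)/17000 = 0.2941.
Σ = 1.000000. Dividing by the full population N = 7 gives P₁ = 0.1429.

0.1429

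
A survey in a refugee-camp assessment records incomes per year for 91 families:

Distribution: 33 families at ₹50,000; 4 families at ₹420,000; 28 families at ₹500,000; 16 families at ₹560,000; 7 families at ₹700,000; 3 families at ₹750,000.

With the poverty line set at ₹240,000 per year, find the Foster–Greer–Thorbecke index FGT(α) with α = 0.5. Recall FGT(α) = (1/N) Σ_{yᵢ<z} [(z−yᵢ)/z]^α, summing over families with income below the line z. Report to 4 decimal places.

0.3227

Poor units: 33×₹50,000 (q = 33 of N = 91).
Gap ratios (z−y)/z: (240000−50000)/240000 = 0.7917 (×33).
Raised to α = 0.5: 0.88976 (×33).
Sum = 29.361965; FGT(0.5) = 29.361965 / 91 = 0.3227.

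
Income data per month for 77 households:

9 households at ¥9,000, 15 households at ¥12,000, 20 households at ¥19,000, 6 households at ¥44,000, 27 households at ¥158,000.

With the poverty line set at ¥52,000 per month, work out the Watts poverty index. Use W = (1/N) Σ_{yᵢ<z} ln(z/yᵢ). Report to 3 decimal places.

Below z: 9×¥9,000, 15×¥12,000, 20×¥19,000, 6×¥44,000 (q = 50 of N = 77).
Log gaps: ln(52000/9000) = 1.7540 (×9); ln(52000/12000) = 1.4663 (×15); ln(52000/19000) = 1.0068 (×20); ln(52000/44000) = 0.1671 (×6).
W = 58.919648 / 77 = 0.765.

0.765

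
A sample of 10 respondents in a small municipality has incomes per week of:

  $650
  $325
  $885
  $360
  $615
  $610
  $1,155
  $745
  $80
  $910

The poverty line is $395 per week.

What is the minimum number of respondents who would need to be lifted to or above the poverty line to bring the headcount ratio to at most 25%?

1

Currently q = 3 of N = 10 are below the line (H = 0.300).
A headcount ratio of at most 25% allows at most ⌊0.25 × 10⌋ = 2 poor respondents.
So at least 3 − 2 = 1 must be lifted.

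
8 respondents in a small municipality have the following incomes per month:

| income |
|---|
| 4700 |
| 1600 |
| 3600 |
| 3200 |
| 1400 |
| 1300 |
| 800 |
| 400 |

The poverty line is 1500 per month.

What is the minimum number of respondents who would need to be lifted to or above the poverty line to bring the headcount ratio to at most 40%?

1

Currently q = 4 of N = 8 are below the line (H = 0.500).
A headcount ratio of at most 40% allows at most ⌊0.40 × 8⌋ = 3 poor respondents.
So at least 4 − 3 = 1 must be lifted.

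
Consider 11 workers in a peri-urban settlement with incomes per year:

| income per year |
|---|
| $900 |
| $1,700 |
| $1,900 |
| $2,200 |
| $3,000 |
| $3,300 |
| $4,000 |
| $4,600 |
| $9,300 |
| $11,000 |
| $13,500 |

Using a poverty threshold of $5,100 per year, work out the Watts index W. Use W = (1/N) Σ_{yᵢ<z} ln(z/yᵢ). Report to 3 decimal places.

0.543

Poor units: $900, $1,700, $1,900, $2,200, $3,000, $3,300, $4,000, $4,600 (q = 8 of N = 11).
Log shortfalls: ln(5100/900) = 1.7346; ln(5100/1700) = 1.0986; ln(5100/1900) = 0.9874; ln(5100/2200) = 0.8408; ln(5100/3000) = 0.5306; ln(5100/3300) = 0.4353; ln(5100/4000) = 0.2429; ln(5100/4600) = 0.1032.
W = 5.973460 / 11 = 0.543.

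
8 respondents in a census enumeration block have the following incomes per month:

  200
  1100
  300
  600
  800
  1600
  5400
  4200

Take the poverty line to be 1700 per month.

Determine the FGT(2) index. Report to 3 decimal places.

0.285

Incomes under z: 200, 300, 600, 800, 1100, 1600 (q = 6 of N = 8).
Shortfall ratios: (1700−200)/1700 = 0.8824; (1700−300)/1700 = 0.8235; (1700−600)/1700 = 0.6471; (1700−800)/1700 = 0.5294; (1700−1100)/1700 = 0.3529; (1700−1600)/1700 = 0.0588.
Squared: 0.7785; 0.6782; 0.4187; 0.2803; 0.1246; 0.0035.
Sum = 2.283737; P₂ = 2.283737 / 8 = 0.285.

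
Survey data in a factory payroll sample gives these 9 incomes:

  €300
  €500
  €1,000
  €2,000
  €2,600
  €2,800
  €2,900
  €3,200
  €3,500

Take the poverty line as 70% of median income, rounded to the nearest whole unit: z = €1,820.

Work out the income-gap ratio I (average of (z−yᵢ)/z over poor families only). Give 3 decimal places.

0.670

Poor units: €300, €500, €1,000 (q = 3 of N = 9).
Relative gaps: 0.8352, 0.7253, 0.4505; sum = 2.010989.
The income-gap ratio divides by q (the poor only): 2.010989 / 3 = 0.670.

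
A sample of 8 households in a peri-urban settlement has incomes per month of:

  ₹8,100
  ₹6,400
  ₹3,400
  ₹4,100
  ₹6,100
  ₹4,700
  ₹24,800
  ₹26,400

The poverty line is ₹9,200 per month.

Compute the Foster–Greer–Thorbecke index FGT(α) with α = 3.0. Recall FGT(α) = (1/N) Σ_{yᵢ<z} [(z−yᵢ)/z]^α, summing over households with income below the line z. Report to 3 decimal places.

0.076

Poor units: ₹3,400, ₹4,100, ₹4,700, ₹6,100, ₹6,400, ₹8,100 (q = 6 of N = 8).
Gap ratios (z−y)/z: (9200−3400)/9200 = 0.6304; (9200−4100)/9200 = 0.5543; (9200−4700)/9200 = 0.4891; (9200−6100)/9200 = 0.3370; (9200−6400)/9200 = 0.3043; (9200−8100)/9200 = 0.1196.
Raised to α = 3.0: 0.25057; 0.17035; 0.11702; 0.03826; 0.02819; 0.00171.
Sum = 0.606099; FGT(3.0) = 0.606099 / 8 = 0.076.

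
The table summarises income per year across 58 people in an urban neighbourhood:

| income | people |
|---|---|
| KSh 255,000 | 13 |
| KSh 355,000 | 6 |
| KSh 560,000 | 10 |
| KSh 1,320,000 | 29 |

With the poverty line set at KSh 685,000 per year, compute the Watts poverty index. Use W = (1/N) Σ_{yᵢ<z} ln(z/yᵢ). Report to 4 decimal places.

Poor units: 13×KSh 255,000, 6×KSh 355,000, 10×KSh 560,000 (q = 29 of N = 58).
ln(z/y) terms: ln(685000/255000) = 0.9882 (×13); ln(685000/355000) = 0.6573 (×6); ln(685000/560000) = 0.2015 (×10).
W = 18.804646 / 58 = 0.3242.

0.3242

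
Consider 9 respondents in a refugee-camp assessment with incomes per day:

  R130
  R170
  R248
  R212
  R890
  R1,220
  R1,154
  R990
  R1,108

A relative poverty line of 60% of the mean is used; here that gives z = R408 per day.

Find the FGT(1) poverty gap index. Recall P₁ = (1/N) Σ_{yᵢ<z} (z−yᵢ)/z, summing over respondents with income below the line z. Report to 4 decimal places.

Incomes under z: R130, R170, R212, R248 (q = 4 of N = 9).
Gap ratios (z−y)/z: (408−130)/408 = 0.6814; (408−170)/408 = 0.5833; (408−212)/408 = 0.4804; (408−248)/408 = 0.3922.
Σ = 2.137255. Dividing by the full population N = 9 gives P₁ = 0.2375.

0.2375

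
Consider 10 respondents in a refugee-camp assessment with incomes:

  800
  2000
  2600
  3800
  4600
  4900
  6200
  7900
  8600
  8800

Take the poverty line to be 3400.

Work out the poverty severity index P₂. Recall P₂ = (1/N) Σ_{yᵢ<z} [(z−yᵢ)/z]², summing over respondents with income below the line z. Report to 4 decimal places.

0.0810

Below the line: 800, 2000, 2600 (q = 3 of N = 10).
Normalized shortfalls: (3400−800)/3400 = 0.7647; (3400−2000)/3400 = 0.4118; (3400−2600)/3400 = 0.2353.
Squared: 0.5848; 0.1696; 0.0554.
Sum = 0.809689; P₂ = 0.809689 / 10 = 0.0810.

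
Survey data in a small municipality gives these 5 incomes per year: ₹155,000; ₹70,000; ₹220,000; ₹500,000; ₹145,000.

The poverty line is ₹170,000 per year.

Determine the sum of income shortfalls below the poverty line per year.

Incomes under z: ₹70,000, ₹145,000, ₹155,000 (q = 3 of N = 5).
Individual gaps: 170000−70000 = 100000; 170000−145000 = 25000; 170000−155000 = 15000.
Aggregate gap = ₹140,000.

₹140,000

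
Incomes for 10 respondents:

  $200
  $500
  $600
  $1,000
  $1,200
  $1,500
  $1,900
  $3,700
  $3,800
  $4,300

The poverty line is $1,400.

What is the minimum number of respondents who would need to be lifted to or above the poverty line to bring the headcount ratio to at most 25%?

3

Currently q = 5 of N = 10 are below the line (H = 0.500).
A headcount ratio of at most 25% allows at most ⌊0.25 × 10⌋ = 2 poor respondents.
So at least 5 − 2 = 3 must be lifted.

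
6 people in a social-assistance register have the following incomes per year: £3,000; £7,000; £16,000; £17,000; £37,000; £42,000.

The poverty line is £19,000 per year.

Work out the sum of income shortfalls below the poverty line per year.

Below z: £3,000, £7,000, £16,000, £17,000 (q = 4 of N = 6).
Individual gaps: 19000−3000 = 16000; 19000−7000 = 12000; 19000−16000 = 3000; 19000−17000 = 2000.
Aggregate gap = £33,000.

£33,000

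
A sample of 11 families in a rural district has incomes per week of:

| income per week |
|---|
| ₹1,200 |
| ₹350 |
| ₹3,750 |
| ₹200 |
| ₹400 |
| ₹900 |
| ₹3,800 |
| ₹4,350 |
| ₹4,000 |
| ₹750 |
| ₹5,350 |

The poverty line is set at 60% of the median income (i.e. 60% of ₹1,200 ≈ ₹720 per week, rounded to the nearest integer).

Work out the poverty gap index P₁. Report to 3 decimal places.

Incomes under z: ₹200, ₹350, ₹400 (q = 3 of N = 11).
Normalized shortfalls: (720−200)/720 = 0.7222; (720−350)/720 = 0.5139; (720−400)/720 = 0.4444.
Σ = 1.680556. Dividing by the full population N = 11 gives P₁ = 0.153.

0.153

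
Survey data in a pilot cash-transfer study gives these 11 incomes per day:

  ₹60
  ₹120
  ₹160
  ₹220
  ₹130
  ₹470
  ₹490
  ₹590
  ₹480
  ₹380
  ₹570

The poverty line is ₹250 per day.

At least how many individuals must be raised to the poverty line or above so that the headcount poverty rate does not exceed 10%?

4

Currently q = 5 of N = 11 are below the line (H = 0.455).
A headcount ratio of at most 10% allows at most ⌊0.10 × 11⌋ = 1 poor individuals.
So at least 5 − 1 = 4 must be lifted.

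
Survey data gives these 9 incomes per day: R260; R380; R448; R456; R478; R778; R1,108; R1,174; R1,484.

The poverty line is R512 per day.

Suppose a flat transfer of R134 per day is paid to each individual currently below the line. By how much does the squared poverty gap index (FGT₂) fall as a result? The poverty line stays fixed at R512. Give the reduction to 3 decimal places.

Before: below the line — R260, R380, R448, R456, R478; squared poverty gap index (FGT₂) = 0.03786.
After the R134 transfer: below the line — R394; squared poverty gap index (FGT₂) = 0.00590.
Reduction = 0.03786 − 0.00590 = 0.032.

0.032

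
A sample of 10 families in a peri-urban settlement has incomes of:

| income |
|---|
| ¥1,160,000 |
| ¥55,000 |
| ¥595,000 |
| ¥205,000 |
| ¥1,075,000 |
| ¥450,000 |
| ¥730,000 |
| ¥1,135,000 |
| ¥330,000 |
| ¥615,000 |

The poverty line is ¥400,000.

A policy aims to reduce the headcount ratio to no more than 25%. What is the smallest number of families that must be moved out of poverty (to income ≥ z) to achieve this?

1

Currently q = 3 of N = 10 are below the line (H = 0.300).
A headcount ratio of at most 25% allows at most ⌊0.25 × 10⌋ = 2 poor families.
So at least 3 − 2 = 1 must be lifted.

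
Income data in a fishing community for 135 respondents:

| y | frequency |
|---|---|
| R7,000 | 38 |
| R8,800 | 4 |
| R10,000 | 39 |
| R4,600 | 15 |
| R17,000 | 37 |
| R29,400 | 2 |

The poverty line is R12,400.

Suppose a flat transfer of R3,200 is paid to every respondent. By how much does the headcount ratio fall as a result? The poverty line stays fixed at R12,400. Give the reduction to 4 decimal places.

Before: below the line — 15×R4,600, 38×R7,000, 4×R8,800, 39×R10,000; headcount ratio = 0.711111.
After the R3,200 transfer: below the line — 15×R7,800, 38×R10,200, 4×R12,000; headcount ratio = 0.422222.
Reduction = 0.711111 − 0.422222 = 0.2889.

0.2889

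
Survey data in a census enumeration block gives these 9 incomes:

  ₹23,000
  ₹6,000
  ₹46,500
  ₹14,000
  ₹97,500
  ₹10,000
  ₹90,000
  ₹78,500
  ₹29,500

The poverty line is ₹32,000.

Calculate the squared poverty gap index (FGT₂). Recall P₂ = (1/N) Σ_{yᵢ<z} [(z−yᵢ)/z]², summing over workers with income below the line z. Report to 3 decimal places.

Poor units: ₹6,000, ₹10,000, ₹14,000, ₹23,000, ₹29,500 (q = 5 of N = 9).
Gap ratios (z−y)/z: (32000−6000)/32000 = 0.8125; (32000−10000)/32000 = 0.6875; (32000−14000)/32000 = 0.5625; (32000−23000)/32000 = 0.2812; (32000−29500)/32000 = 0.0781.
Squared: 0.6602; 0.4727; 0.3164; 0.0791; 0.0061.
Sum = 1.534424; P₂ = 1.534424 / 9 = 0.170.

0.170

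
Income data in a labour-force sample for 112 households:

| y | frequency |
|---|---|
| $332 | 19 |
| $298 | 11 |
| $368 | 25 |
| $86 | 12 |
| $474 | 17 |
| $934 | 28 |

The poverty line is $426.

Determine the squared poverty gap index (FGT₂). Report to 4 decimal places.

0.0895

Poor units: 12×$86, 11×$298, 19×$332, 25×$368 (q = 67 of N = 112).
Normalized shortfalls: (426−86)/426 = 0.7981 (×12); (426−298)/426 = 0.3005 (×11); (426−332)/426 = 0.2207 (×19); (426−368)/426 = 0.1362 (×25).
Squared: 0.6370 (×12); 0.0903 (×11); 0.0487 (×19); 0.0185 (×25).
Sum = 10.025612; P₂ = 10.025612 / 112 = 0.0895.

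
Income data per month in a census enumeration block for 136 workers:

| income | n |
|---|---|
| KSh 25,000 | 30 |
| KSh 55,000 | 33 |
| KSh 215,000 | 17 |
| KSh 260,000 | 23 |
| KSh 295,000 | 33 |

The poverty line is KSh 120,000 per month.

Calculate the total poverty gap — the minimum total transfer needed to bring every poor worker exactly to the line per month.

KSh 4,995,000

Incomes under z: 30×KSh 25,000, 33×KSh 55,000 (q = 63 of N = 136).
Individual gaps: 30×(120000−25000) = 2850000; 33×(120000−55000) = 2145000.
Aggregate gap = KSh 4,995,000.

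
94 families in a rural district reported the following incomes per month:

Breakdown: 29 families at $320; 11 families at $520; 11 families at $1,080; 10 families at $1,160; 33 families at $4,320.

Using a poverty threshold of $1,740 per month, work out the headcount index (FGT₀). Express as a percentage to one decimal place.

64.9%

61 of the 94 families have income below $1,740.
H = 61/94 = 64.9%.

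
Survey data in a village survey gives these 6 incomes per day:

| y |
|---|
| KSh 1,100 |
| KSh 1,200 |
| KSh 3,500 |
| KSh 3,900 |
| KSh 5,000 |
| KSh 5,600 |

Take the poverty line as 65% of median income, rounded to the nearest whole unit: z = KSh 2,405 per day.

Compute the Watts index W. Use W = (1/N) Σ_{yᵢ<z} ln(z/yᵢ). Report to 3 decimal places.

0.246

Below the line: KSh 1,100, KSh 1,200 (q = 2 of N = 6).
ln(z/y) terms: ln(2405/1100) = 0.7822; ln(2405/1200) = 0.6952.
W = 1.477468 / 6 = 0.246.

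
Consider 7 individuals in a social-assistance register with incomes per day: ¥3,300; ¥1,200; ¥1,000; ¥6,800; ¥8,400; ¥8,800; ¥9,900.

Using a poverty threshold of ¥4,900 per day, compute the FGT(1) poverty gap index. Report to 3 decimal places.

0.268

Below z: ¥1,000, ¥1,200, ¥3,300 (q = 3 of N = 7).
Shortfall ratios: (4900−1000)/4900 = 0.7959; (4900−1200)/4900 = 0.7551; (4900−3300)/4900 = 0.3265.
Sum of shortfalls = 1.877551; P₁ averages over all N: 1.877551 / 7 = 0.268.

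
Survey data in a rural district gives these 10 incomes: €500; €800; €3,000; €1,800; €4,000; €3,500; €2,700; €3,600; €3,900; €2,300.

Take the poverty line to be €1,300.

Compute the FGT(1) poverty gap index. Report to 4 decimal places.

0.1000

Below z: €500, €800 (q = 2 of N = 10).
Shortfall ratios: (1300−500)/1300 = 0.6154; (1300−800)/1300 = 0.3846.
Σ = 1.000000. Dividing by the full population N = 10 gives P₁ = 0.1000.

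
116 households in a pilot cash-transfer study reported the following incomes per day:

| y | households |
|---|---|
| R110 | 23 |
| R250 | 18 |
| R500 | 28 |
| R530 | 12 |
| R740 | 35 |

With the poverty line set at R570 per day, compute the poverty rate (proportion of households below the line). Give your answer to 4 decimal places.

81 of the 116 households have income below R570.
H = 81/116 = 0.6983.

0.6983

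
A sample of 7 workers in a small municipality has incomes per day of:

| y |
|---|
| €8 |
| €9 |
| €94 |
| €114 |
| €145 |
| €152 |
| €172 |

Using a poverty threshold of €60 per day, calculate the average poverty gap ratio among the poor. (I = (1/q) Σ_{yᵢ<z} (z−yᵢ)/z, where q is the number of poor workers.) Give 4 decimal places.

Below the line: €8, €9 (q = 2 of N = 7).
Relative gaps: 0.8667, 0.8500; sum = 1.716667.
The income-gap ratio divides by q (the poor only): 1.716667 / 2 = 0.8583.

0.8583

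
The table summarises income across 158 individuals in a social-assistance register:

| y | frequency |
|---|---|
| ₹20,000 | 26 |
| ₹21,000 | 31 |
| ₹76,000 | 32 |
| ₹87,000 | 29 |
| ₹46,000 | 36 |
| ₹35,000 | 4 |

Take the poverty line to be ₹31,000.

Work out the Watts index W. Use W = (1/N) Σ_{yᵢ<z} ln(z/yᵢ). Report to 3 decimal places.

0.149

Below the line: 26×₹20,000, 31×₹21,000 (q = 57 of N = 158).
Log gaps: ln(31000/20000) = 0.4383 (×26); ln(31000/21000) = 0.3895 (×31).
W = 23.468036 / 158 = 0.149.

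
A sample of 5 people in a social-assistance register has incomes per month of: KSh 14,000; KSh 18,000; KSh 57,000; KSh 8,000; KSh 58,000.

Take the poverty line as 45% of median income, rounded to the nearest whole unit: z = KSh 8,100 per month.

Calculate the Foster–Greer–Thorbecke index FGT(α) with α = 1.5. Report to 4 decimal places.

0.0003

Incomes under z: KSh 8,000 (q = 1 of N = 5).
Relative gaps: (8100−8000)/8100 = 0.0123.
Raised to α = 1.5: 0.00137.
Sum = 0.001372; FGT(1.5) = 0.001372 / 5 = 0.0003.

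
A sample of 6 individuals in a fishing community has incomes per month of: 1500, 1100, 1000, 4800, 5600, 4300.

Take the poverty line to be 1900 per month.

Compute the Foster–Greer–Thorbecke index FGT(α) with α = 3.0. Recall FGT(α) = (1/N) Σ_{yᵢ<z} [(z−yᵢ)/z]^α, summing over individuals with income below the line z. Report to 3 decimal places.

Poor units: 1000, 1100, 1500 (q = 3 of N = 6).
Normalized shortfalls: (1900−1000)/1900 = 0.4737; (1900−1100)/1900 = 0.4211; (1900−1500)/1900 = 0.2105.
Raised to α = 3.0: 0.10628; 0.07465; 0.00933.
Sum = 0.190261; FGT(3.0) = 0.190261 / 6 = 0.032.

0.032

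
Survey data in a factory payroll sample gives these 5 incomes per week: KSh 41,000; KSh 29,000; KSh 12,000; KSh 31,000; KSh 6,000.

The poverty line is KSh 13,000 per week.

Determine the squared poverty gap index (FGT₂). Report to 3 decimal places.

Incomes under z: KSh 6,000, KSh 12,000 (q = 2 of N = 5).
Gap ratios (z−y)/z: (13000−6000)/13000 = 0.5385; (13000−12000)/13000 = 0.0769.
Squared: 0.2899; 0.0059.
Sum = 0.295858; P₂ = 0.295858 / 5 = 0.059.

0.059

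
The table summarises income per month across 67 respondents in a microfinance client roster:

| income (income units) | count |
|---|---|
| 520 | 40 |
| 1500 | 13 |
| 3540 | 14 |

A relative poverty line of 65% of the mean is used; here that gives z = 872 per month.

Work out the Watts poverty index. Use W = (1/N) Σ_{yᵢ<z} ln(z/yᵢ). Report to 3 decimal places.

0.309

Below z: 40×520 (q = 40 of N = 67).
Log gaps: ln(872/520) = 0.5170 (×40).
W = 20.678424 / 67 = 0.309.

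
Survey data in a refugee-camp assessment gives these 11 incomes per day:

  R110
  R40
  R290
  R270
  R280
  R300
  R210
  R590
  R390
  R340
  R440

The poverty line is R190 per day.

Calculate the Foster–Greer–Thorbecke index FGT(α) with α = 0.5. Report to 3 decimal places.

Below the line: R40, R110 (q = 2 of N = 11).
Normalized shortfalls: (190−40)/190 = 0.7895; (190−110)/190 = 0.4211.
Raised to α = 0.5: 0.88852; 0.64889.
Sum = 1.537409; FGT(0.5) = 1.537409 / 11 = 0.140.

0.140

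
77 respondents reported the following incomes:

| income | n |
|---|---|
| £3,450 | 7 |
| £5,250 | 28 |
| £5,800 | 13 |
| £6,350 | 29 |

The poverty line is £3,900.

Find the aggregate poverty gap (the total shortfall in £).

Below the line: 7×£3,450 (q = 7 of N = 77).
Individual gaps: 7×(3900−3450) = 3150.
Aggregate gap = £3,150.

£3,150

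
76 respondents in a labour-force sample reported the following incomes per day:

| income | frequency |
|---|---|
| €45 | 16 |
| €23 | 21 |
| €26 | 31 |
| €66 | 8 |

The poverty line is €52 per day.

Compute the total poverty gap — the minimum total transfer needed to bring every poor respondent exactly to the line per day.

€1,527

Below z: 21×€23, 31×€26, 16×€45 (q = 68 of N = 76).
Individual gaps: 21×(52−23) = 609; 31×(52−26) = 806; 16×(52−45) = 112.
Aggregate gap = €1,527.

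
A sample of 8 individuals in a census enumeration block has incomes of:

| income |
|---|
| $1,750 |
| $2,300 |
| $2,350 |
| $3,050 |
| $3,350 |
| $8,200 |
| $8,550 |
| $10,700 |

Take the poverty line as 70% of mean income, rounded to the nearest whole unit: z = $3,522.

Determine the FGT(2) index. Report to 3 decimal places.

Below z: $1,750, $2,300, $2,350, $3,050, $3,350 (q = 5 of N = 8).
Gap ratios (z−y)/z: (3522−1750)/3522 = 0.5031; (3522−2300)/3522 = 0.3470; (3522−2350)/3522 = 0.3328; (3522−3050)/3522 = 0.1340; (3522−3350)/3522 = 0.0488.
Squared: 0.2531; 0.1204; 0.1107; 0.0180; 0.0024.
Sum = 0.504593; P₂ = 0.504593 / 8 = 0.063.

0.063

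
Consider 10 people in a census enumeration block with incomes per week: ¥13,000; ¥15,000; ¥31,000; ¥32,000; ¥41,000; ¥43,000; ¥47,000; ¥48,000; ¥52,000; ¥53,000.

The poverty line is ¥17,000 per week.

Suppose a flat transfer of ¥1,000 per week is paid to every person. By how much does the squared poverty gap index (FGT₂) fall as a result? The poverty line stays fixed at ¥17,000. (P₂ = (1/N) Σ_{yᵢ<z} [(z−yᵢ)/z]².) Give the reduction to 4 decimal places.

0.0035

Before: below the line — ¥13,000, ¥15,000; squared poverty gap index (FGT₂) = 0.006920.
After the ¥1,000 transfer: below the line — ¥14,000, ¥16,000; squared poverty gap index (FGT₂) = 0.003460.
Reduction = 0.006920 − 0.003460 = 0.0035.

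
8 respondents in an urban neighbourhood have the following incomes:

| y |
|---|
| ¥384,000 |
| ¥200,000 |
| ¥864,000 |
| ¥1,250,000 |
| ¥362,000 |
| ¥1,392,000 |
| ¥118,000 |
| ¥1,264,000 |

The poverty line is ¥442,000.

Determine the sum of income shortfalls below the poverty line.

Poor units: ¥118,000, ¥200,000, ¥362,000, ¥384,000 (q = 4 of N = 8).
Individual gaps: 442000−118000 = 324000; 442000−200000 = 242000; 442000−362000 = 80000; 442000−384000 = 58000.
Aggregate gap = ¥704,000.

¥704,000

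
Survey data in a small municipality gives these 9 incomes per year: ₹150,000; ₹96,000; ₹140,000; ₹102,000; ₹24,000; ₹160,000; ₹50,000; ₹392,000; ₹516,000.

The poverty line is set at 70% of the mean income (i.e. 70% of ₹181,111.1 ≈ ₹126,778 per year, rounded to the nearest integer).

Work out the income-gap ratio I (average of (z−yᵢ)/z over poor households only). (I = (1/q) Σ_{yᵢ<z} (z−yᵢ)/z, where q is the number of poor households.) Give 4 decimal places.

Below z: ₹24,000, ₹50,000, ₹96,000, ₹102,000 (q = 4 of N = 9).
Shortfall ratios (z−y)/z: 0.8107, 0.6056, 0.2428, 0.1954; sum = 1.854517.
The income-gap ratio divides by q (the poor only): 1.854517 / 4 = 0.4636.

0.4636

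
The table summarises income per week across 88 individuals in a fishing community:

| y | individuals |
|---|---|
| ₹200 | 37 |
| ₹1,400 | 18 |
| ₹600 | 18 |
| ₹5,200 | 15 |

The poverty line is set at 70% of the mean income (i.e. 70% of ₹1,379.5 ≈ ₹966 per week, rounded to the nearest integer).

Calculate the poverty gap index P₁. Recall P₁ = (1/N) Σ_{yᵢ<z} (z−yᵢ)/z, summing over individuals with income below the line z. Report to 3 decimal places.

Below the line: 37×₹200, 18×₹600 (q = 55 of N = 88).
Shortfall ratios: (966−200)/966 = 0.7930 (×37); (966−600)/966 = 0.3789 (×18).
Σ = 36.159420. Dividing by the full population N = 88 gives P₁ = 0.411.

0.411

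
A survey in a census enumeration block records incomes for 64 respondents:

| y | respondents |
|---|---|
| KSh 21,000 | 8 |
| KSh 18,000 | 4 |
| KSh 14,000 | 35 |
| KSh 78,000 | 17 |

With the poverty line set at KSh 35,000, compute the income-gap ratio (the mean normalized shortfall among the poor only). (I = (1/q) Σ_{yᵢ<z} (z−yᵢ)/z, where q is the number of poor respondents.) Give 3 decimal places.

0.556

Below the line: 35×KSh 14,000, 4×KSh 18,000, 8×KSh 21,000 (q = 47 of N = 64).
Shortfall ratios (z−y)/z: 0.6000 (×35), 0.4857 (×4), 0.4000 (×8); sum = 26.142857.
The income-gap ratio divides by q (the poor only): 26.142857 / 47 = 0.556.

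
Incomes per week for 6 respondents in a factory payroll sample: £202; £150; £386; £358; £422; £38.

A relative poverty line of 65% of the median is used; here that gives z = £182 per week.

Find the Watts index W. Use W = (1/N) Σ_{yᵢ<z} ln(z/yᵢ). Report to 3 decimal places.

Below z: £38, £150 (q = 2 of N = 6).
Log shortfalls: ln(182/38) = 1.5664; ln(182/150) = 0.1934.
W = 1.759792 / 6 = 0.293.

0.293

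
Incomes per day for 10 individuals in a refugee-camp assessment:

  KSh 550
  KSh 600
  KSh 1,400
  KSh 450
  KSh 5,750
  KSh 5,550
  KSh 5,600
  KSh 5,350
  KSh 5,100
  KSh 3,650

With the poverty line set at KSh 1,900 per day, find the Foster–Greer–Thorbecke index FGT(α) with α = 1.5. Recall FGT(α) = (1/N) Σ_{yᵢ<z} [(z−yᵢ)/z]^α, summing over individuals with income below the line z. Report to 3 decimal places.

0.197

Below the line: KSh 450, KSh 550, KSh 600, KSh 1,400 (q = 4 of N = 10).
Relative gaps: (1900−450)/1900 = 0.7632; (1900−550)/1900 = 0.7105; (1900−600)/1900 = 0.6842; (1900−1400)/1900 = 0.2632.
Raised to α = 1.5: 0.66669; 0.59892; 0.56596; 0.13500.
Sum = 1.966564; FGT(1.5) = 1.966564 / 10 = 0.197.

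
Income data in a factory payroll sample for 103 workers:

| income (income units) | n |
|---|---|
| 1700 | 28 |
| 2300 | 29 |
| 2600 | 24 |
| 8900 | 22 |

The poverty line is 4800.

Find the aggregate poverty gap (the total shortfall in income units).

212100

Below z: 28×1700, 29×2300, 24×2600 (q = 81 of N = 103).
Individual gaps: 28×(4800−1700) = 86800; 29×(4800−2300) = 72500; 24×(4800−2600) = 52800.
Aggregate gap = 212100.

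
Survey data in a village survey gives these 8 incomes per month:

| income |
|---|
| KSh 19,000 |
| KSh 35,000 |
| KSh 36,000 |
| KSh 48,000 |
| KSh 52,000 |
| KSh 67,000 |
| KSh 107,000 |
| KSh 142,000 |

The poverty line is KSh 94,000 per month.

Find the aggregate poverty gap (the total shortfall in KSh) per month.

Below z: KSh 19,000, KSh 35,000, KSh 36,000, KSh 48,000, KSh 52,000, KSh 67,000 (q = 6 of N = 8).
Individual gaps: 94000−19000 = 75000; 94000−35000 = 59000; 94000−36000 = 58000; 94000−48000 = 46000; 94000−52000 = 42000; 94000−67000 = 27000.
Aggregate gap = KSh 307,000.

KSh 307,000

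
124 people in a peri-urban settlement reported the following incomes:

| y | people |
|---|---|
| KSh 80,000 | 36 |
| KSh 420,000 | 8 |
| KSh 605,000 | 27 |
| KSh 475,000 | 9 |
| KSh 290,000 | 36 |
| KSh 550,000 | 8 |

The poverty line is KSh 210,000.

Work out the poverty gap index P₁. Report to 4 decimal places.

Below z: 36×KSh 80,000 (q = 36 of N = 124).
Normalized shortfalls: (210000−80000)/210000 = 0.6190 (×36).
Σ = 22.285714. Dividing by the full population N = 124 gives P₁ = 0.1797.

0.1797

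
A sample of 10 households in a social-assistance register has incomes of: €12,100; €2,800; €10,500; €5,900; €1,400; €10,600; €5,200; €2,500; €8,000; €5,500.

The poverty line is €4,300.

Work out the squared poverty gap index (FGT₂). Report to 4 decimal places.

Poor units: €1,400, €2,500, €2,800 (q = 3 of N = 10).
Gap ratios (z−y)/z: (4300−1400)/4300 = 0.6744; (4300−2500)/4300 = 0.4186; (4300−2800)/4300 = 0.3488.
Squared: 0.4548; 0.1752; 0.1217.
Sum = 0.751758; P₂ = 0.751758 / 10 = 0.0752.

0.0752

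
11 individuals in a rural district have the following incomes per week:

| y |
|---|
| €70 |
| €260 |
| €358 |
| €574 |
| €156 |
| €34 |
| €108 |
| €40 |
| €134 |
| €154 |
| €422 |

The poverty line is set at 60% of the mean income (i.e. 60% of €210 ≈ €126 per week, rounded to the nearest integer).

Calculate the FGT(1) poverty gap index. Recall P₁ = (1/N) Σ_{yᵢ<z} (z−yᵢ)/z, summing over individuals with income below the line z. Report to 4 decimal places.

Below the line: €34, €40, €70, €108 (q = 4 of N = 11).
Gap ratios (z−y)/z: (126−34)/126 = 0.7302; (126−40)/126 = 0.6825; (126−70)/126 = 0.4444; (126−108)/126 = 0.1429.
Σ = 2.000000. Dividing by the full population N = 11 gives P₁ = 0.1818.

0.1818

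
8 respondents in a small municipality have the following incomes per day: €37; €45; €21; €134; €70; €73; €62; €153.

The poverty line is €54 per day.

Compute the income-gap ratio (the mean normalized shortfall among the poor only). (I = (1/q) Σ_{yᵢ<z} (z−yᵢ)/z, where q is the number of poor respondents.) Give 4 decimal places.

0.3642

Incomes under z: €21, €37, €45 (q = 3 of N = 8).
Shortfall ratios (z−y)/z: 0.6111, 0.3148, 0.1667; sum = 1.092593.
The income-gap ratio divides by q (the poor only): 1.092593 / 3 = 0.3642.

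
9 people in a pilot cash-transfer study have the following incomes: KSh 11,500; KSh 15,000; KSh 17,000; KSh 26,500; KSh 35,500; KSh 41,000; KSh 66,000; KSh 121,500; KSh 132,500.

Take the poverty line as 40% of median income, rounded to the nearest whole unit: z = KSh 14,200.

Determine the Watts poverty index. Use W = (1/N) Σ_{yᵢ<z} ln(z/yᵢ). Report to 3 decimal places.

Incomes under z: KSh 11,500 (q = 1 of N = 9).
Log shortfalls: ln(14200/11500) = 0.2109.
W = 0.210895 / 9 = 0.023.

0.023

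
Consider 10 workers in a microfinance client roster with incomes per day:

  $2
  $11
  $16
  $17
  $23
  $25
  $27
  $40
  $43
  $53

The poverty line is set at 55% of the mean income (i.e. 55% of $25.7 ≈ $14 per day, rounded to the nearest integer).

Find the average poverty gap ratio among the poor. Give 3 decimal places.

0.536

Incomes under z: $2, $11 (q = 2 of N = 10).
Relative gaps: 0.8571, 0.2143; sum = 1.071429.
The income-gap ratio divides by q (the poor only): 1.071429 / 2 = 0.536.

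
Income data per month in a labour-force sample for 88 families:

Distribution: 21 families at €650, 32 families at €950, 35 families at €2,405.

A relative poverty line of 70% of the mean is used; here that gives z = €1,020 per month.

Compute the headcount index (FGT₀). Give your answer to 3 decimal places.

53 of the 88 families have income below €1,020.
H = 53/88 = 0.602.

0.602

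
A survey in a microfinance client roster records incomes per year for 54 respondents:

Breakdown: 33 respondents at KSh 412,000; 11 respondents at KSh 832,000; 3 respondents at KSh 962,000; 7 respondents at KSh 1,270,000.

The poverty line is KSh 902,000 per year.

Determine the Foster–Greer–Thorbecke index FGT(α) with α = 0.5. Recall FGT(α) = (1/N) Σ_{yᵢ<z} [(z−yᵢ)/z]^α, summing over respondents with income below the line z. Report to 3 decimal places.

0.507

Poor units: 33×KSh 412,000, 11×KSh 832,000 (q = 44 of N = 54).
Shortfall ratios: (902000−412000)/902000 = 0.5432 (×33); (902000−832000)/902000 = 0.0776 (×11).
Raised to α = 0.5: 0.73705 (×33); 0.27858 (×11).
Sum = 27.386878; FGT(0.5) = 27.386878 / 54 = 0.507.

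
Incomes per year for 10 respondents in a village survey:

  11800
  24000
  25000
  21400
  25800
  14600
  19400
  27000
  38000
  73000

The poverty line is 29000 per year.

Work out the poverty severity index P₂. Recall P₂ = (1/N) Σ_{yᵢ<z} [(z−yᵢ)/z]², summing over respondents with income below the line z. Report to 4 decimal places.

0.0842

Incomes under z: 11800, 14600, 19400, 21400, 24000, 25000, 25800, 27000 (q = 8 of N = 10).
Relative gaps: (29000−11800)/29000 = 0.5931; (29000−14600)/29000 = 0.4966; (29000−19400)/29000 = 0.3310; (29000−21400)/29000 = 0.2621; (29000−24000)/29000 = 0.1724; (29000−25000)/29000 = 0.1379; (29000−25800)/29000 = 0.1103; (29000−27000)/29000 = 0.0690.
Squared: 0.3518; 0.2466; 0.1096; 0.0687; 0.0297; 0.0190; 0.0122; 0.0048.
Sum = 0.842283; P₂ = 0.842283 / 10 = 0.0842.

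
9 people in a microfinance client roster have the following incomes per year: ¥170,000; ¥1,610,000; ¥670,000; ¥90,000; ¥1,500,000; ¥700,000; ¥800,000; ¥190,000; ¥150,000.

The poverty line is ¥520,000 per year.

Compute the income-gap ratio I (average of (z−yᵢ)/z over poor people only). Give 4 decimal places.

Below the line: ¥90,000, ¥150,000, ¥170,000, ¥190,000 (q = 4 of N = 9).
Relative gaps: 0.8269, 0.7115, 0.6731, 0.6346; sum = 2.846154.
I averages over the q = 4 poor units only: 2.846154 / 4 = 0.7115.

0.7115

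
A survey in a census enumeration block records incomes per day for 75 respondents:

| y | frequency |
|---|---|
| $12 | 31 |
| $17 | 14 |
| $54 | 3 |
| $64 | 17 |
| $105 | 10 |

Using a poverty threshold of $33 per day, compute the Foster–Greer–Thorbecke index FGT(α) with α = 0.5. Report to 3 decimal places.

0.460

Poor units: 31×$12, 14×$17 (q = 45 of N = 75).
Shortfall ratios: (33−12)/33 = 0.6364 (×31); (33−17)/33 = 0.4848 (×14).
Raised to α = 0.5: 0.79772 (×31); 0.69631 (×14).
Sum = 34.477794; FGT(0.5) = 34.477794 / 75 = 0.460.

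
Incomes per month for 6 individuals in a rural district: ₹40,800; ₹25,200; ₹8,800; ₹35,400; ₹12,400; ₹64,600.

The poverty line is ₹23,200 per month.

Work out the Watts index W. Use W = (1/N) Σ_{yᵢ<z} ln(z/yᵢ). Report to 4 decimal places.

0.2660

Below z: ₹8,800, ₹12,400 (q = 2 of N = 6).
Log gaps: ln(23200/8800) = 0.9694; ln(23200/12400) = 0.6265.
W = 1.595856 / 6 = 0.2660.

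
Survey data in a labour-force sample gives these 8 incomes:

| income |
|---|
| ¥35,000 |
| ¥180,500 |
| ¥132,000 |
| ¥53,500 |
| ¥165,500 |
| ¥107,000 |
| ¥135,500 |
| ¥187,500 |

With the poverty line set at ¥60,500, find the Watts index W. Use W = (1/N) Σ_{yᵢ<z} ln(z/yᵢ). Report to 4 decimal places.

0.0838

Below z: ¥35,000, ¥53,500 (q = 2 of N = 8).
Log shortfalls: ln(60500/35000) = 0.5473; ln(60500/53500) = 0.1230.
W = 0.670257 / 8 = 0.0838.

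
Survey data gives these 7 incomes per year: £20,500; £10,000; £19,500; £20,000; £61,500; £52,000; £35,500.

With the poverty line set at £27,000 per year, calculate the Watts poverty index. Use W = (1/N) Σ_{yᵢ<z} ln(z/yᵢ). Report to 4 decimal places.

0.2706

Below the line: £10,000, £19,500, £20,000, £20,500 (q = 4 of N = 7).
Log gaps: ln(27000/10000) = 0.9933; ln(27000/19500) = 0.3254; ln(27000/20000) = 0.3001; ln(27000/20500) = 0.2754.
W = 1.894191 / 7 = 0.2706.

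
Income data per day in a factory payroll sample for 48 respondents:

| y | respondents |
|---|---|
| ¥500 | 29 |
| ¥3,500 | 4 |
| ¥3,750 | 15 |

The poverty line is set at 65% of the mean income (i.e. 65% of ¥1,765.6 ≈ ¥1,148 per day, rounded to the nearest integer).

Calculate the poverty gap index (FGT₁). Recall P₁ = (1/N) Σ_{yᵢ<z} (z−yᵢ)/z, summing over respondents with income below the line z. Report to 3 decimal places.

Poor units: 29×¥500 (q = 29 of N = 48).
Shortfall ratios: (1148−500)/1148 = 0.5645 (×29).
Sum of shortfalls = 16.369338; P₁ averages over all N: 16.369338 / 48 = 0.341.

0.341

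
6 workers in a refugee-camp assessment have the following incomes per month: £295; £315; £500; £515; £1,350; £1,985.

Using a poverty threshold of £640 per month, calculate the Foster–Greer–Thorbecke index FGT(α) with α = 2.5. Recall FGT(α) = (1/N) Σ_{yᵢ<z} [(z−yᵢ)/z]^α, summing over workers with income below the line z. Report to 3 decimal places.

Below z: £295, £315, £500, £515 (q = 4 of N = 6).
Relative gaps: (640−295)/640 = 0.5391; (640−315)/640 = 0.5078; (640−500)/640 = 0.2188; (640−515)/640 = 0.1953.
Raised to α = 2.5: 0.21335; 0.18376; 0.02238; 0.01686.
Sum = 0.436355; FGT(2.5) = 0.436355 / 6 = 0.073.

0.073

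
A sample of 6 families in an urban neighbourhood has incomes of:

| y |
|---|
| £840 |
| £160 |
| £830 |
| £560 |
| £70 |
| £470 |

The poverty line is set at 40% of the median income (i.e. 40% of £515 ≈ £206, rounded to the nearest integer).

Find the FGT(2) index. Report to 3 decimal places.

Poor units: £70, £160 (q = 2 of N = 6).
Relative gaps: (206−70)/206 = 0.6602; (206−160)/206 = 0.2233.
Squared: 0.4359; 0.0499.
Sum = 0.485720; P₂ = 0.485720 / 6 = 0.081.

0.081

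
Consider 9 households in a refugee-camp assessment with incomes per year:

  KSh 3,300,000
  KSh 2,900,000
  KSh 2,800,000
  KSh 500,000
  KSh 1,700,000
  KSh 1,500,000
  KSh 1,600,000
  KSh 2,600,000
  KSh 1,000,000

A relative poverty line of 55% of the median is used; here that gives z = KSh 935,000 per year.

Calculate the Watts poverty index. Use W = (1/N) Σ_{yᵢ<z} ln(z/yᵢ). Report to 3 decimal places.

0.070

Below the line: KSh 500,000 (q = 1 of N = 9).
ln(z/y) terms: ln(935000/500000) = 0.6259.
W = 0.625938 / 9 = 0.070.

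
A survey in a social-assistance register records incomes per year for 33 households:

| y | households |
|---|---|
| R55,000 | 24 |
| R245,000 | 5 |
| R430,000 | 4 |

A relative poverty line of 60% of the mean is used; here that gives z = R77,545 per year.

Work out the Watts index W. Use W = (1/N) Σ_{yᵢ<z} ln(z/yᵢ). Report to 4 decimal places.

0.2498

Incomes under z: 24×R55,000 (q = 24 of N = 33).
Log shortfalls: ln(77545/55000) = 0.3435 (×24).
W = 8.244605 / 33 = 0.2498.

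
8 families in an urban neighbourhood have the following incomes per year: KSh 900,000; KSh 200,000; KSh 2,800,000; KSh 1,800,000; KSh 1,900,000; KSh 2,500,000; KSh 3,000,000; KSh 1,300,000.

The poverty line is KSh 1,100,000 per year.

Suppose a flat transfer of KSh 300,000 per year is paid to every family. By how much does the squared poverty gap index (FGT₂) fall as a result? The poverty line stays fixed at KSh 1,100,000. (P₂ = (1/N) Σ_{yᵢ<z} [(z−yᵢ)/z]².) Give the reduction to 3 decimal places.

Before: below the line — KSh 200,000, KSh 900,000; squared poverty gap index (FGT₂) = 0.08781.
After the KSh 300,000 transfer: below the line — KSh 500,000; squared poverty gap index (FGT₂) = 0.03719.
Reduction = 0.08781 − 0.03719 = 0.051.

0.051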